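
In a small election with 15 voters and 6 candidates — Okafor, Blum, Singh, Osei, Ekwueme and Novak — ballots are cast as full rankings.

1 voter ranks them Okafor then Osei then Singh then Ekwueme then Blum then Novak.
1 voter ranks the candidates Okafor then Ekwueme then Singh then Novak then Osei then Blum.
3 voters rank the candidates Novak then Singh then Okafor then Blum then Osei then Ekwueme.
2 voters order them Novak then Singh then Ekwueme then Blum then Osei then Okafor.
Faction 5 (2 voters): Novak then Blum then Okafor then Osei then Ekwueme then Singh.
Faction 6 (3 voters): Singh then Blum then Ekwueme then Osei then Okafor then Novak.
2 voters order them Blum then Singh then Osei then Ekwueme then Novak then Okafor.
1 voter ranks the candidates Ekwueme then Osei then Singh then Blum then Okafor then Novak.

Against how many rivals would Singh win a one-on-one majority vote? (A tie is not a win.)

5

Singh against each rival (15 voters):
Singh vs Okafor: 11 to 4, Singh.
Singh vs Blum: Singh wins 11–4.
Singh vs Osei: 11 to 4, Singh.
Singh vs Ekwueme: Singh preferred on 1+3+2+3+2 = 11 ballots; Singh wins 11–4.
Singh vs Novak: Singh, 8–7.
Singh beats Okafor, Blum, Osei, Ekwueme, Novak — 5 pairwise wins.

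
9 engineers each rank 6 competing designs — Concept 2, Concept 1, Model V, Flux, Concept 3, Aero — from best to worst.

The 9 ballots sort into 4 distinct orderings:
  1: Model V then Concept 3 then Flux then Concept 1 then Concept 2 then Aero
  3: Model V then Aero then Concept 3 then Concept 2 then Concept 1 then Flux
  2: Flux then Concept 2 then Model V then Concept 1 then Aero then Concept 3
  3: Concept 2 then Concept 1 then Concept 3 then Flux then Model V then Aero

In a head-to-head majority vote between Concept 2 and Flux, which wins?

Concept 2

Ballots ranking Concept 2 above Flux: 3 + 3 = 6.
Ballots ranking Flux above Concept 2: 9 − 6 = 3.
Concept 2 wins the head-to-head 6–3.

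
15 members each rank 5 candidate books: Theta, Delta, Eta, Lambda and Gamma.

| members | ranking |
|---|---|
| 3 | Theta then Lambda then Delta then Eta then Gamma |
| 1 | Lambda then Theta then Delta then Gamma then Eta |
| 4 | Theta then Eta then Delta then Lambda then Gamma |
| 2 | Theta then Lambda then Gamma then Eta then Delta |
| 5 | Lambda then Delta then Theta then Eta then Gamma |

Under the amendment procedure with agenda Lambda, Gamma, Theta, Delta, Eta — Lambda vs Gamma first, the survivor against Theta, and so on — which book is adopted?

Round 1: Lambda vs Gamma — 15–0, Lambda advances.
Round 2: Lambda vs Theta — 6–9, Theta advances.
Round 3: Theta vs Delta — 10–5, Theta advances.
Round 4: Theta vs Eta — 15–0, Theta advances.
The agenda winner is Theta.

Theta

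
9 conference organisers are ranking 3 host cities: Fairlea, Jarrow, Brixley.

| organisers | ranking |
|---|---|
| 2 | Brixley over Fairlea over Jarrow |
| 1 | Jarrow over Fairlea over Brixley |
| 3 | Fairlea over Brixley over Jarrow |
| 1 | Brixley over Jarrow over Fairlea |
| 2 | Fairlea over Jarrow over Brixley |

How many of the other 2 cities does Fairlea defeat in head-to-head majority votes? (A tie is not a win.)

2

Fairlea against each rival (9 organisers):
Fairlea vs Jarrow: Fairlea preferred on 2+3+2 = 7 ballots; Fairlea wins 7–2.
Fairlea vs Brixley: Fairlea wins 6–3.
Fairlea beats Jarrow, Brixley — 2 pairwise wins.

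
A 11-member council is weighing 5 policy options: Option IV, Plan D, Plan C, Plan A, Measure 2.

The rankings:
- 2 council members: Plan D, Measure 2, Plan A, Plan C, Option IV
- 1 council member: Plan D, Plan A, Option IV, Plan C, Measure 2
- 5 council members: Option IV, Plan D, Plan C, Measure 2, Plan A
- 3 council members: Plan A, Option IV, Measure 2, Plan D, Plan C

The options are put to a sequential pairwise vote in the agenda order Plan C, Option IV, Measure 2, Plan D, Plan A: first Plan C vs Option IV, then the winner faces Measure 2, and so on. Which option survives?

Round 1: Plan C vs Option IV — 2–9, Option IV advances.
Round 2: Option IV vs Measure 2 — 9–2, Option IV advances.
Round 3: Option IV vs Plan D — 8–3, Option IV advances.
Round 4: Option IV vs Plan A — 5–6, Plan A advances.
The agenda winner is Plan A.

Plan A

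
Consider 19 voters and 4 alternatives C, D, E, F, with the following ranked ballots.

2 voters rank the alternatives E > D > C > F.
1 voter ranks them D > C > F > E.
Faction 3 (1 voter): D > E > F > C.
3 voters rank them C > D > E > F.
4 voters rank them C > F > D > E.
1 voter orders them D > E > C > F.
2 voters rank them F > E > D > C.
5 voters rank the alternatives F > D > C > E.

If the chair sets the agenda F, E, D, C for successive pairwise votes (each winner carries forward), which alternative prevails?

Round 1: F vs E — 12–7, F advances.
Round 2: F vs D — 11–8, F advances.
Round 3: F vs C — 8–11, C advances.
The agenda winner is C.

C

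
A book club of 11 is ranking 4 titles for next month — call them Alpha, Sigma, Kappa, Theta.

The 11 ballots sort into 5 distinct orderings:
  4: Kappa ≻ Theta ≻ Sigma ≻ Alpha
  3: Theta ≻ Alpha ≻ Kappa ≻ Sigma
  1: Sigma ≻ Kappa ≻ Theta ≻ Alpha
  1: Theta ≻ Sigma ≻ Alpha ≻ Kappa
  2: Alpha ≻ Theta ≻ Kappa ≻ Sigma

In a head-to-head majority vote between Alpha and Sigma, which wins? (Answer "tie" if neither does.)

Ballots ranking Alpha above Sigma: 3 + 2 = 5.
Ballots ranking Sigma above Alpha: 11 − 5 = 6.
Sigma wins the head-to-head 6–5.

Sigma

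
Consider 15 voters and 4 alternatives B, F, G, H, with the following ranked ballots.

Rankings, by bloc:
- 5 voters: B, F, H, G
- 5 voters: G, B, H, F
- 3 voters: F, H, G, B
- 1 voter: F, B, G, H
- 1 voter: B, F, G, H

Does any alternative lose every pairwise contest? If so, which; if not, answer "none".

Head-to-head results (15 voters):
B vs F: B, 11–4.
B vs G: B is ranked higher on 5+1+1 = 7 ballots, G on 8. G wins 8–7.
B vs H: 12 to 3, B.
F vs G: F is ranked higher on 5+3+1+1 = 10 ballots, G on 5. F wins 10–5.
F vs H: F preferred on 5+3+1+1 = 10 ballots; F wins 10–5.
G vs H: 7 to 8, H.
Every alternative wins at least one matchup (B beats F; F beats G; G beats B; H beats G), so there is no Condorcet loser.

none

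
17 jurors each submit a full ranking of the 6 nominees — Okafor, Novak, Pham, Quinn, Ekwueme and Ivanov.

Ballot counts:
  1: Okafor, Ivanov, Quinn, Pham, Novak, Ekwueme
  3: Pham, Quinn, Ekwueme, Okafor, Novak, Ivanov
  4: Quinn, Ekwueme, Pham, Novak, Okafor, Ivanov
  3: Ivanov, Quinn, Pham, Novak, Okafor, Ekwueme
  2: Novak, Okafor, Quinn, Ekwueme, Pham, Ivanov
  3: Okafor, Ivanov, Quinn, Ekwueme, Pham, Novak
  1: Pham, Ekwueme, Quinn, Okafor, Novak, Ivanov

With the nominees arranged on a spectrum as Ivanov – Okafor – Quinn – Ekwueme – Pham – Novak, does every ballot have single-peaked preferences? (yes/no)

Axis positions: Ivanov=1, Okafor=2, Quinn=3, Ekwueme=4, Pham=5, Novak=6.
Group 1: ranking walks positions 2-1-3-5-6-4; Pham is ranked above Ekwueme even though Ekwueme lies between Pham and the peak Okafor on the axis — preferences dip and rise again. Not single-peaked.
Group 2: ranking walks positions 5-3-4-2-6-1; Quinn is ranked above Ekwueme even though Ekwueme lies between Quinn and the peak Pham on the axis — preferences dip and rise again. Not single-peaked.
Group 3 (peak Quinn at position 3): ranking walks positions 3-4-5-6-2-1, expanding outward from the peak — single-peaked.
Group 4: ranking walks positions 1-3-5-6-2-4; Quinn is ranked above Okafor even though Okafor lies between Quinn and the peak Ivanov on the axis — preferences dip and rise again. Not single-peaked.
Group 5: ranking walks positions 6-2-3-4-5-1; Okafor is ranked above Pham even though Pham lies between Okafor and the peak Novak on the axis — preferences dip and rise again. Not single-peaked.
Group 6 (peak Okafor at position 2): ranking walks positions 2-1-3-4-5-6, expanding outward from the peak — single-peaked.
Group 7 (peak Pham at position 5): ranking walks positions 5-4-3-2-6-1, expanding outward from the peak — single-peaked.
Group 1 violates single-peakedness, so the profile is not single-peaked on this axis.

no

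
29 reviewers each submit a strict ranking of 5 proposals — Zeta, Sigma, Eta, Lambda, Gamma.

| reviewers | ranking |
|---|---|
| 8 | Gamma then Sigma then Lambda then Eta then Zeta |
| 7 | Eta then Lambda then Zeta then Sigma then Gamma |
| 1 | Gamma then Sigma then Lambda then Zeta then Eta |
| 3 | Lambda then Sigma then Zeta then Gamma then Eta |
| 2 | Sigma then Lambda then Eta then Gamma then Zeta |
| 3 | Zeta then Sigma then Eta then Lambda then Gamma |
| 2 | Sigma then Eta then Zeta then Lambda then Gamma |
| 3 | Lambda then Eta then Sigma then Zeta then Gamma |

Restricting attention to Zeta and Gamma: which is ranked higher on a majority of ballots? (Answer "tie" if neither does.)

Zeta

Ballots ranking Zeta above Gamma: 7 + 3 + 3 + 2 + 3 = 18.
Ballots ranking Gamma above Zeta: 29 − 18 = 11.
Zeta wins the head-to-head 18–11.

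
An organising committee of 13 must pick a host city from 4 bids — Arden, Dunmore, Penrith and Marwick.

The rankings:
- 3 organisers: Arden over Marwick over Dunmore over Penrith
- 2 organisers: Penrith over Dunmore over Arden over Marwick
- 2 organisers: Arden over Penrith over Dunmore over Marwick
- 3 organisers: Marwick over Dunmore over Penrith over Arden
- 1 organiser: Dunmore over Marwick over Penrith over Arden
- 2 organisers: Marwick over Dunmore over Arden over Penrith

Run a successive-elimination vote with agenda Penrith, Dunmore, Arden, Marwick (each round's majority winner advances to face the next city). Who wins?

Marwick

Round 1: Penrith vs Dunmore — 4–9, Dunmore advances.
Round 2: Dunmore vs Arden — 8–5, Dunmore advances.
Round 3: Dunmore vs Marwick — 5–8, Marwick advances.
The agenda winner is Marwick.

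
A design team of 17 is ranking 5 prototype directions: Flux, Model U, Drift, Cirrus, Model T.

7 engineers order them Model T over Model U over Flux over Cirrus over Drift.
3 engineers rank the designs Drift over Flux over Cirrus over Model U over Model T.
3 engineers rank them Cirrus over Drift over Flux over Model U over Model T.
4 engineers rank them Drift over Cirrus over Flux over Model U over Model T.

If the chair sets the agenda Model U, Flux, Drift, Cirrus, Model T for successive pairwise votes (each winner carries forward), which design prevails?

Cirrus

Round 1: Model U vs Flux — 7–10, Flux advances.
Round 2: Flux vs Drift — 7–10, Drift advances.
Round 3: Drift vs Cirrus — 7–10, Cirrus advances.
Round 4: Cirrus vs Model T — 10–7, Cirrus advances.
The agenda winner is Cirrus.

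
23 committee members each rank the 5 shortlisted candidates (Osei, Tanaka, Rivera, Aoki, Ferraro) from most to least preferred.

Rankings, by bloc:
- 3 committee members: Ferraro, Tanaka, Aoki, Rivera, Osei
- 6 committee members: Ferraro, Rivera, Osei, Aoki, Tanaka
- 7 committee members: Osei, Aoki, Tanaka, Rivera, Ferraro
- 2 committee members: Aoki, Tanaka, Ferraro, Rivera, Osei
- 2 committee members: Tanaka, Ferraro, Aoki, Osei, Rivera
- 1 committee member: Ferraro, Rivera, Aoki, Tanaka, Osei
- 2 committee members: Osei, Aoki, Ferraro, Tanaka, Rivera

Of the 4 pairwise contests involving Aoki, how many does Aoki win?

2

Aoki against each rival (23 committee members):
Aoki vs Osei: Aoki is ranked higher on 3+2+2+1 = 8 ballots, Osei on 15. Osei wins 15–8.
Aoki vs Tanaka: Aoki preferred on 6+7+2+1+2 = 18 ballots; Aoki wins 18–5.
Aoki vs Rivera: Aoki preferred on 3+7+2+2+2 = 16 ballots; Aoki wins 16–7.
Aoki–Ferraro: Ferraro 12–11.
Aoki beats Tanaka, Rivera; loses to Osei, Ferraro — 2 pairwise wins.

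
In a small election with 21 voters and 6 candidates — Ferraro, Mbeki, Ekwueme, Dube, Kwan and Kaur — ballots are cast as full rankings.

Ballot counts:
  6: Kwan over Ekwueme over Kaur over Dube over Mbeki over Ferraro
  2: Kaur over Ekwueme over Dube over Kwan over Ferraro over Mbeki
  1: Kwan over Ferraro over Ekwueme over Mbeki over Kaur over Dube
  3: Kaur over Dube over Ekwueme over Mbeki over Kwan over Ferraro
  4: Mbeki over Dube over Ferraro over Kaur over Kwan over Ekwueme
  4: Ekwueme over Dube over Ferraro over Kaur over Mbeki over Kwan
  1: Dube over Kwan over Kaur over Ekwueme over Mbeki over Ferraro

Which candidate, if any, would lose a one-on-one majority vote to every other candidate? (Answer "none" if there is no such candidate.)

Ferraro

Pairwise majorities:
Ferraro–Mbeki: Mbeki 14–7.
Ferraro vs Ekwueme: Ekwueme wins 16–5.
Ferraro vs Dube: 1 for Ferraro, 20 for Dube — Dube by 20–1.
Ferraro vs Kwan: Ferraro preferred on 4+4 = 8 ballots; Kwan wins 13–8.
Ferraro vs Kaur: Ferraro preferred on 1+4+4 = 9 ballots; Kaur wins 12–9.
Mbeki–Ekwueme: Ekwueme 17–4.
Mbeki vs Dube: Mbeki preferred on 1+4 = 5 ballots; Dube wins 16–5.
Mbeki vs Kwan: 3+4+4 = 11 for Mbeki, 10 for Kwan — Mbeki by 11–10.
Mbeki vs Kaur: 5 to 16, Kaur.
Ekwueme vs Dube: Ekwueme is ranked higher on 6+2+1+4 = 13 ballots, Dube on 8. Ekwueme wins 13–8.
Ekwueme vs Kwan: Ekwueme preferred on 2+3+4 = 9 ballots; Kwan wins 12–9.
Ekwueme vs Kaur: 11 to 10, Ekwueme.
Dube–Kwan: Dube 14–7.
Dube vs Kaur: 9 to 12, Kaur.
Kwan–Kaur: Kaur 13–8.
Only Ferraro has no wins; Ferraro is the Condorcet loser.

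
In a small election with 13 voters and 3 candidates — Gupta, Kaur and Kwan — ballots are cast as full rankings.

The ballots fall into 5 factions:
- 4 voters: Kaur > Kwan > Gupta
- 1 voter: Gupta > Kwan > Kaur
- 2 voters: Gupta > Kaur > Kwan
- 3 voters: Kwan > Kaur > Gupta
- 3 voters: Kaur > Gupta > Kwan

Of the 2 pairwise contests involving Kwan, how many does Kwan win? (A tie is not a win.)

Kwan against each rival (13 voters):
Kwan vs Gupta: Kwan wins 7–6.
Kwan vs Kaur: 4 to 9, Kaur.
Kwan beats Gupta; loses to Kaur — 1 pairwise win.

1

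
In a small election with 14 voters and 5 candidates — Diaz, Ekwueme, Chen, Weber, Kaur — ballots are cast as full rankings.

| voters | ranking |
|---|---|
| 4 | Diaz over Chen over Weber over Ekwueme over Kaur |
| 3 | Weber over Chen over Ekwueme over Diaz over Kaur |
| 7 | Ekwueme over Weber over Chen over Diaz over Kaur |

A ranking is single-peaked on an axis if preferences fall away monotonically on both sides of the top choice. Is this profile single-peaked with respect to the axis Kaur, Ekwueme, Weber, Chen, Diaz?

Axis positions: Kaur=1, Ekwueme=2, Weber=3, Chen=4, Diaz=5.
Bloc 1 (peak Diaz at position 5): ranking walks positions 5-4-3-2-1, expanding outward from the peak — single-peaked.
Bloc 2 (peak Weber at position 3): ranking walks positions 3-4-2-5-1, expanding outward from the peak — single-peaked.
Bloc 3 (peak Ekwueme at position 2): ranking walks positions 2-3-4-5-1, expanding outward from the peak — single-peaked.
Every ranking is single-peaked on this axis.

yes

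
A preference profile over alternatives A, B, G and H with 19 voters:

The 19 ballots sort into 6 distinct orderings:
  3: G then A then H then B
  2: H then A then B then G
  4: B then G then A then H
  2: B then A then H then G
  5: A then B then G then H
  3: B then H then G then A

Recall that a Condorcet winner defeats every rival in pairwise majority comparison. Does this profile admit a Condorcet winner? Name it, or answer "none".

none

Head-to-head results (19 voters):
A vs B: A wins 10–9.
A vs G: 2+2+5 = 9 for A, 10 for G — G by 10–9.
A vs H: A is ranked higher on 3+4+2+5 = 14 ballots, H on 5. A wins 14–5.
B vs G: B wins 16–3.
B vs H: 4+2+5+3 = 14 for B, 5 for H — B by 14–5.
G–H: G 12–7.
No alternative is unbeaten: A loses to G; B loses to A; G loses to B; H loses to A. In particular A beats B beats G beats A is a majority cycle — no Condorcet winner exists.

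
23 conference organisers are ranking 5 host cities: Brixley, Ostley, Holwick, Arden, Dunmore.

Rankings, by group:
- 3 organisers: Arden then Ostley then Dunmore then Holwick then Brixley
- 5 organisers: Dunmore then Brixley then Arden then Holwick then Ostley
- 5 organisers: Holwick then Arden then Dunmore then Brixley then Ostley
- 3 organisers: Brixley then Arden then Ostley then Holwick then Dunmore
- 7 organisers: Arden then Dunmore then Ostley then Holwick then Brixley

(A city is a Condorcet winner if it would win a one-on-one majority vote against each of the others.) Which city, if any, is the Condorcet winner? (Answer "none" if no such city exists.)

Arden

Check each pair by majority over 23 ballots:
Brixley vs Ostley: Brixley wins 13–10.
Brixley vs Holwick: Brixley preferred on 5+3 = 8 ballots; Holwick wins 15–8.
Brixley vs Arden: Brixley is ranked higher on 5+3 = 8 ballots, Arden on 15. Arden wins 15–8.
Brixley vs Dunmore: Brixley is ranked higher on 3 ballots, Dunmore on 20. Dunmore wins 20–3.
Ostley vs Holwick: Ostley is ranked higher on 3+3+7 = 13 ballots, Holwick on 10. Ostley wins 13–10.
Ostley vs Arden: 0 for Ostley, 23 for Arden — Arden by 23–0.
Ostley vs Dunmore: Ostley preferred on 3+3 = 6 ballots; Dunmore wins 17–6.
Holwick–Arden: Arden 18–5.
Holwick vs Dunmore: Dunmore, 15–8.
Arden vs Dunmore: 3+5+3+7 = 18 for Arden, 5 for Dunmore — Arden by 18–5.
Only Arden has no losses; Arden is the Condorcet winner.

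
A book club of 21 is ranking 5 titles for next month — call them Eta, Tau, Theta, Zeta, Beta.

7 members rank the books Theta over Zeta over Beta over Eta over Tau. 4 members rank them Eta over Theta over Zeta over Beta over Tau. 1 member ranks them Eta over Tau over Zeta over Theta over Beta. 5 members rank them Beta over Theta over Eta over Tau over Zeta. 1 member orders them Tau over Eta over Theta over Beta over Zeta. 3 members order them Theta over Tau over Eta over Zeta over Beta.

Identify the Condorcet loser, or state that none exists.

Tau

Pairwise majorities:
Eta–Tau: Eta 17–4.
Eta vs Theta: Theta, 15–6.
Eta vs Zeta: 4+1+5+1+3 = 14 for Eta, 7 for Zeta — Eta by 14–7.
Eta vs Beta: Beta wins 12–9.
Tau–Theta: Theta 19–2.
Tau vs Zeta: 10 to 11, Zeta.
Tau vs Beta: Beta wins 16–5.
Theta vs Zeta: Theta is ranked higher on 7+4+5+1+3 = 20 ballots, Zeta on 1. Theta wins 20–1.
Theta–Beta: Theta 16–5.
Zeta vs Beta: 15 to 6, Zeta.
Tau loses to every other book — it is the Condorcet loser.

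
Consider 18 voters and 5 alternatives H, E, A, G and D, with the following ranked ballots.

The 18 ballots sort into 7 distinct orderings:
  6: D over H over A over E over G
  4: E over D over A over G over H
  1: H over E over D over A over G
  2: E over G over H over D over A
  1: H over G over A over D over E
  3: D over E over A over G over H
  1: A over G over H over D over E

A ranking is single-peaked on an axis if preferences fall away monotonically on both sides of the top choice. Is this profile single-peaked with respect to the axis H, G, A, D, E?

Axis positions: H=1, G=2, A=3, D=4, E=5.
Faction 1: ranking walks positions 4-1-3-5-2; H is ranked above A even though A lies between H and the peak D on the axis — preferences dip and rise again. Not single-peaked.
Faction 2 (peak E at position 5): ranking walks positions 5-4-3-2-1, expanding outward from the peak — single-peaked.
Faction 3: ranking walks positions 1-5-4-3-2; E is ranked above G even though G lies between E and the peak H on the axis — preferences dip and rise again. Not single-peaked.
Faction 4: ranking walks positions 5-2-1-4-3; G is ranked above D even though D lies between G and the peak E on the axis — preferences dip and rise again. Not single-peaked.
Faction 5 (peak H at position 1): ranking walks positions 1-2-3-4-5, expanding outward from the peak — single-peaked.
Faction 6 (peak D at position 4): ranking walks positions 4-5-3-2-1, expanding outward from the peak — single-peaked.
Faction 7 (peak A at position 3): ranking walks positions 3-2-1-4-5, expanding outward from the peak — single-peaked.
Faction 1 violates single-peakedness, so the profile is not single-peaked on this axis.

no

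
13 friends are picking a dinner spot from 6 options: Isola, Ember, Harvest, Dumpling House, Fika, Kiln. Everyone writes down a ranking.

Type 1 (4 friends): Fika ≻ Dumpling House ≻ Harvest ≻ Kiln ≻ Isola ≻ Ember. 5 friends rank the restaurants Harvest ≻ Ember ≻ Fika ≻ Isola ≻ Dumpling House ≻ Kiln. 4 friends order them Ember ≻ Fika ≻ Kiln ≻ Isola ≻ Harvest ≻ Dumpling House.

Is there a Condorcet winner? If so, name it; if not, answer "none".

none

Head-to-head results (13 friends):
Isola vs Ember: Ember wins 9–4.
Isola–Harvest: Harvest 9–4.
Isola–Dumpling House: Isola 9–4.
Isola vs Fika: Fika wins 13–0.
Isola vs Kiln: Kiln, 8–5.
Ember–Harvest: Harvest 9–4.
Ember vs Dumpling House: Ember wins 9–4.
Ember vs Fika: Ember wins 9–4.
Ember–Kiln: Ember 9–4.
Harvest vs Dumpling House: Harvest, 9–4.
Harvest–Fika: Fika 8–5.
Harvest vs Kiln: Harvest, 9–4.
Dumpling House–Fika: Fika 13–0.
Dumpling House vs Kiln: Dumpling House wins 9–4.
Fika vs Kiln: Fika wins 13–0.
Every restaurant loses at least once (Isola loses to Ember; Ember loses to Harvest; Harvest loses to Fika; Dumpling House loses to Isola; Fika loses to Ember; Kiln loses to Ember). The majority relation contains the cycle Isola → Dumpling House → Kiln → Isola, so there is no Condorcet winner.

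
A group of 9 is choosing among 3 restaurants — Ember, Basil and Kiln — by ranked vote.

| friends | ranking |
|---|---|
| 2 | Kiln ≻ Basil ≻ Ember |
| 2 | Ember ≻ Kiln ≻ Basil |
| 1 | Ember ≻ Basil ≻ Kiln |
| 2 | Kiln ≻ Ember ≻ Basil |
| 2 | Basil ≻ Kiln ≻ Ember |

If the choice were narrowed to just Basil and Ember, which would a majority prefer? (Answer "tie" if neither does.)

Ballots ranking Basil above Ember: 2 + 2 = 4.
Ballots ranking Ember above Basil: 9 − 4 = 5.
Ember wins the head-to-head 5–4.

Ember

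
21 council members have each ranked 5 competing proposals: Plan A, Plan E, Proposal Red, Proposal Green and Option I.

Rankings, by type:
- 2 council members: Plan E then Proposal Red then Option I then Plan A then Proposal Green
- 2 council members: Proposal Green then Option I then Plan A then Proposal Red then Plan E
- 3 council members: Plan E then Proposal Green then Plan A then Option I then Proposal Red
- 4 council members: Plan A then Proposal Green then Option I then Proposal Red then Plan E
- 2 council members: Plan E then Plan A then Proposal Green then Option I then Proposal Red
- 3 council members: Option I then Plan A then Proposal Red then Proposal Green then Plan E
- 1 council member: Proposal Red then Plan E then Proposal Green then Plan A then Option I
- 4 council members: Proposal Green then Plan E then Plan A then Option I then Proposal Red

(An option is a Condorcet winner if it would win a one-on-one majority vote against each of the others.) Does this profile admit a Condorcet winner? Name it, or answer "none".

Pairwise majorities:
Plan A vs Plan E: Plan E wins 12–9.
Plan A–Proposal Red: Plan A 18–3.
Plan A vs Proposal Green: Plan A, 11–10.
Plan A vs Option I: 14 to 7, Plan A.
Plan E vs Proposal Red: Plan E is ranked higher on 2+3+2+4 = 11 ballots, Proposal Red on 10. Plan E wins 11–10.
Plan E vs Proposal Green: Proposal Green wins 13–8.
Plan E vs Option I: 12 to 9, Plan E.
Proposal Red vs Proposal Green: Proposal Green wins 15–6.
Proposal Red vs Option I: Option I, 18–3.
Proposal Green vs Option I: 2+3+4+2+1+4 = 16 for Proposal Green, 5 for Option I — Proposal Green by 16–5.
No option is unbeaten: Plan A loses to Plan E; Plan E loses to Proposal Green; Proposal Red loses to Plan A; Proposal Green loses to Plan A; Option I loses to Plan A. In particular Plan A → Proposal Green → Plan E → Plan A is a majority cycle — no Condorcet winner exists.

none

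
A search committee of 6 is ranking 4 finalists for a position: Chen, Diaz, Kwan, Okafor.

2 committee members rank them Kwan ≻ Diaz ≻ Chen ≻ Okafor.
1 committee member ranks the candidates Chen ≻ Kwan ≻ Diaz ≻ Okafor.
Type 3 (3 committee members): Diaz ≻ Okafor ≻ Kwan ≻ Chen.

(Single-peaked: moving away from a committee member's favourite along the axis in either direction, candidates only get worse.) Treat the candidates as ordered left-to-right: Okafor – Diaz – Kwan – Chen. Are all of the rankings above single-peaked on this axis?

Axis positions: Okafor=1, Diaz=2, Kwan=3, Chen=4.
Type 1 (peak Kwan at position 3): ranking walks positions 3-2-4-1, expanding outward from the peak — single-peaked.
Type 2 (peak Chen at position 4): ranking walks positions 4-3-2-1, expanding outward from the peak — single-peaked.
Type 3 (peak Diaz at position 2): ranking walks positions 2-1-3-4, expanding outward from the peak — single-peaked.
Every ranking is single-peaked on this axis.

yes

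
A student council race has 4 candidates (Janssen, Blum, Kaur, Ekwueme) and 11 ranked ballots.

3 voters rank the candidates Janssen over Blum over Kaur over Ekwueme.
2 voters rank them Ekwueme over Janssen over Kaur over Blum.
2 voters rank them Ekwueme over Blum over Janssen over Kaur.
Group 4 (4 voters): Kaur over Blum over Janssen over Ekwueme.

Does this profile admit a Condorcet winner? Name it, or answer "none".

Check each pair by majority over 11 ballots:
Janssen vs Blum: 5 to 6, Blum.
Janssen vs Kaur: 7 to 4, Janssen.
Janssen–Ekwueme: Janssen 7–4.
Blum vs Kaur: Blum preferred on 3+2 = 5 ballots; Kaur wins 6–5.
Blum vs Ekwueme: 3+4 = 7 for Blum, 4 for Ekwueme — Blum by 7–4.
Kaur–Ekwueme: Kaur 7–4.
No candidate is unbeaten: Janssen loses to Blum; Blum loses to Kaur; Kaur loses to Janssen; Ekwueme loses to Janssen. In particular Janssen > Kaur > Blum > Janssen is a majority cycle — no Condorcet winner exists.

none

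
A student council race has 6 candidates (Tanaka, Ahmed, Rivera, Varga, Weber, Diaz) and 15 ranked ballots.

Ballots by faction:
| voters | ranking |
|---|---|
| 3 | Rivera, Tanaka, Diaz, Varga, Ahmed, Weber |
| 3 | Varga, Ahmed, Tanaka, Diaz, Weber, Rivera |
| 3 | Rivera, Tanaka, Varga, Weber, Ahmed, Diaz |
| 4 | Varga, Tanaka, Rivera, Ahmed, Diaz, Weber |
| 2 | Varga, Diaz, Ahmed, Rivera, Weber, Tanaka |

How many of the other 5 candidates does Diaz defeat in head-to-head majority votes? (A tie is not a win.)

1

Diaz against each rival (15 voters):
Diaz vs Tanaka: Diaz preferred on 2 ballots; Tanaka wins 13–2.
Diaz vs Ahmed: Ahmed, 10–5.
Diaz vs Rivera: Rivera wins 10–5.
Diaz vs Varga: 3 for Diaz, 12 for Varga — Varga by 12–3.
Diaz vs Weber: Diaz wins 12–3.
Diaz beats Weber; loses to Tanaka, Ahmed, Rivera, Varga — 1 pairwise win.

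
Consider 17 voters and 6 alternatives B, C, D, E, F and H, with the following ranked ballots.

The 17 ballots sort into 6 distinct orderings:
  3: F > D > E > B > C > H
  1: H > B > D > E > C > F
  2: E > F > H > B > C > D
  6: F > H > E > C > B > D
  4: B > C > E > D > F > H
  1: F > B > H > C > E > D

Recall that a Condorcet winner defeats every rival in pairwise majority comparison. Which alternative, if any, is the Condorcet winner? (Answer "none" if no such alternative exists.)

F

Head-to-head results (17 voters):
B vs C: B wins 11–6.
B vs D: B, 14–3.
B vs E: E, 11–6.
B vs F: F, 12–5.
B vs H: H, 9–8.
C–D: C 13–4.
C vs E: E, 12–5.
C vs F: F wins 12–5.
C–H: H 10–7.
D vs E: E wins 13–4.
D vs F: F wins 12–5.
D vs H: H wins 10–7.
E–F: F 10–7.
E–H: E 9–8.
F vs H: F wins 16–1.
F defeats every rival head-to-head and is the Condorcet winner.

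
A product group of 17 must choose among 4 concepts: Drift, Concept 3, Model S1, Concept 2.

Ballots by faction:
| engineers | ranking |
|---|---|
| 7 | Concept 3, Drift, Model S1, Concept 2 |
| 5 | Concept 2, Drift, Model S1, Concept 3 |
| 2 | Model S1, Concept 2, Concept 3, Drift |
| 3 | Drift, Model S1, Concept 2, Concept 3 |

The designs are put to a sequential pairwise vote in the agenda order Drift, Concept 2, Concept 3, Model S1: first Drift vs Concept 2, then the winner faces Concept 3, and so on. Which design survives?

Model S1

Round 1: Drift vs Concept 2 — 10–7, Drift advances.
Round 2: Drift vs Concept 3 — 8–9, Concept 3 advances.
Round 3: Concept 3 vs Model S1 — 7–10, Model S1 advances.
Model S1 survives the agenda.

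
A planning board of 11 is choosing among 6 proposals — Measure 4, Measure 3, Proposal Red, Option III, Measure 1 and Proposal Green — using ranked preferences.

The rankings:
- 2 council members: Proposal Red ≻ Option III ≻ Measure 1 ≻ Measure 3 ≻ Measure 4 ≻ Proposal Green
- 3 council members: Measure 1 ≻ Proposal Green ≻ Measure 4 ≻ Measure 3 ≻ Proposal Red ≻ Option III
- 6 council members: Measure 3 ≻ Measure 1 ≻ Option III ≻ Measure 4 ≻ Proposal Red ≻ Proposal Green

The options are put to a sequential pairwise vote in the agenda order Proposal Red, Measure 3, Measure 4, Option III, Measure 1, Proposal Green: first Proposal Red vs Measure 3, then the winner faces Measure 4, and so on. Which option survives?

Round 1: Proposal Red vs Measure 3 — 2–9, Measure 3 advances.
Round 2: Measure 3 vs Measure 4 — 8–3, Measure 3 advances.
Round 3: Measure 3 vs Option III — 9–2, Measure 3 advances.
Round 4: Measure 3 vs Measure 1 — 6–5, Measure 3 advances.
Round 5: Measure 3 vs Proposal Green — 8–3, Measure 3 advances.
Measure 3 survives the agenda.

Measure 3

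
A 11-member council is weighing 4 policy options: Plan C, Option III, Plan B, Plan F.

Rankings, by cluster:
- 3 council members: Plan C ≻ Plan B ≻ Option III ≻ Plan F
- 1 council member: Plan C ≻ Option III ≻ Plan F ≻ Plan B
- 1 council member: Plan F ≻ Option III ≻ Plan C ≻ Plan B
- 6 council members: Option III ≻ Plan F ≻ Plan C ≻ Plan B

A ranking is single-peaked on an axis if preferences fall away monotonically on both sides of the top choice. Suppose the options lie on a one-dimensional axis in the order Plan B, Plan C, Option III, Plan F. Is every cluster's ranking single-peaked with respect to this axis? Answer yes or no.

yes

Axis positions: Plan B=1, Plan C=2, Option III=3, Plan F=4.
Cluster 1 (peak Plan C at position 2): ranking walks positions 2-1-3-4, expanding outward from the peak — single-peaked.
Cluster 2 (peak Plan C at position 2): ranking walks positions 2-3-4-1, expanding outward from the peak — single-peaked.
Cluster 3 (peak Plan F at position 4): ranking walks positions 4-3-2-1, expanding outward from the peak — single-peaked.
Cluster 4 (peak Option III at position 3): ranking walks positions 3-4-2-1, expanding outward from the peak — single-peaked.
Every ranking is single-peaked on this axis.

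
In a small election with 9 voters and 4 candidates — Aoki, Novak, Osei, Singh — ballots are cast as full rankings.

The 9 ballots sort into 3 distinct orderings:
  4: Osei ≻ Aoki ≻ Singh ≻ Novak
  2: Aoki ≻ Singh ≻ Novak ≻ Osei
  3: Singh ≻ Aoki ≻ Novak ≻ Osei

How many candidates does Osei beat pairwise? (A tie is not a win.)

Osei against each rival (9 voters):
Osei vs Aoki: Osei preferred on 4 ballots; Aoki wins 5–4.
Osei–Novak: Novak 5–4.
Osei vs Singh: Singh wins 5–4.
Osei beats no one; loses to Aoki, Novak, Singh — 0 pairwise wins.

0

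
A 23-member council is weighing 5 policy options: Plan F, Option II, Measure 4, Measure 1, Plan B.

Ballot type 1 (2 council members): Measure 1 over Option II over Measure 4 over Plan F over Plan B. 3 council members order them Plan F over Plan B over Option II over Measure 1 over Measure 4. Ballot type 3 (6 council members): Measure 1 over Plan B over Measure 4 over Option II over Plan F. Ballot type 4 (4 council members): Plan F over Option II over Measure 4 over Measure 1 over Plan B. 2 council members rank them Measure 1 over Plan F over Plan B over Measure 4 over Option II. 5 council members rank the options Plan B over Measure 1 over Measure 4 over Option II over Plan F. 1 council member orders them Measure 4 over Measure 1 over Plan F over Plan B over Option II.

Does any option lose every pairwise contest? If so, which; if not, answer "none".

none

Pairwise majorities:
Plan F–Option II: Option II 13–10.
Plan F vs Measure 4: Measure 4, 14–9.
Plan F vs Measure 1: Plan F preferred on 3+4 = 7 ballots; Measure 1 wins 16–7.
Plan F vs Plan B: Plan F, 12–11.
Option II vs Measure 4: Option II is ranked higher on 2+3+4 = 9 ballots, Measure 4 on 14. Measure 4 wins 14–9.
Option II vs Measure 1: 7 to 16, Measure 1.
Option II vs Plan B: Option II is ranked higher on 2+4 = 6 ballots, Plan B on 17. Plan B wins 17–6.
Measure 4 vs Measure 1: Measure 1, 18–5.
Measure 4 vs Plan B: Plan B, 16–7.
Measure 1 vs Plan B: 2+6+4+2+1 = 15 for Measure 1, 8 for Plan B — Measure 1 by 15–8.
No option is winless: Plan F beats Plan B; Option II beats Plan F; Measure 4 beats Plan F; Measure 1 beats Plan F; Plan B beats Option II. There is no Condorcet loser.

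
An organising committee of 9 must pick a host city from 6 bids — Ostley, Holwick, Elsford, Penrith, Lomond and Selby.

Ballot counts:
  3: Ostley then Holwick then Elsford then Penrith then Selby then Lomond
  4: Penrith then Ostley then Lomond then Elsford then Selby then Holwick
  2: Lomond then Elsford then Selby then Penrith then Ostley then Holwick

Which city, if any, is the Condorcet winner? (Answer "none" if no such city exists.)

none

Check each pair by majority over 9 ballots:
Ostley vs Holwick: 3+4+2 = 9 for Ostley, 0 for Holwick — Ostley by 9–0.
Ostley vs Elsford: Ostley is ranked higher on 3+4 = 7 ballots, Elsford on 2. Ostley wins 7–2.
Ostley vs Penrith: Ostley is ranked higher on 3 ballots, Penrith on 6. Penrith wins 6–3.
Ostley vs Lomond: Ostley is ranked higher on 3+4 = 7 ballots, Lomond on 2. Ostley wins 7–2.
Ostley vs Selby: Ostley preferred on 3+4 = 7 ballots; Ostley wins 7–2.
Holwick vs Elsford: 3 to 6, Elsford.
Holwick vs Penrith: 3 for Holwick, 6 for Penrith — Penrith by 6–3.
Holwick vs Lomond: 3 to 6, Lomond.
Holwick vs Selby: Holwick is ranked higher on 3 ballots, Selby on 6. Selby wins 6–3.
Elsford vs Penrith: Elsford preferred on 3+2 = 5 ballots; Elsford wins 5–4.
Elsford vs Lomond: 3 to 6, Lomond.
Elsford vs Selby: 3+4+2 = 9 for Elsford, 0 for Selby — Elsford by 9–0.
Penrith vs Lomond: 7 to 2, Penrith.
Penrith vs Selby: Penrith is ranked higher on 3+4 = 7 ballots, Selby on 2. Penrith wins 7–2.
Lomond vs Selby: 6 to 3, Lomond.
Each city drops at least one matchup (Ostley loses to Penrith; Holwick loses to Ostley; Elsford loses to Ostley; Penrith loses to Elsford; Lomond loses to Ostley; Selby loses to Ostley); the cycle Ostley > Elsford > Penrith > Ostley rules out a Condorcet winner.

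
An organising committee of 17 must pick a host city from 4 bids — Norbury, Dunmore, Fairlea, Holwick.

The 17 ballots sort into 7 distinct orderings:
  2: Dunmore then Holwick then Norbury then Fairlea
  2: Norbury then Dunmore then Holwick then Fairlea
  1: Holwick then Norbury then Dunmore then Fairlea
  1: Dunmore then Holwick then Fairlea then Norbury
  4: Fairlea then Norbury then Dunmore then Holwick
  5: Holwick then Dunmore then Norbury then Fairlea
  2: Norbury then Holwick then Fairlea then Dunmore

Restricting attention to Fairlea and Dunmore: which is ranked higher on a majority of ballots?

Dunmore

Ballots ranking Fairlea above Dunmore: 4 + 2 = 6.
Ballots ranking Dunmore above Fairlea: 17 − 6 = 11.
Dunmore wins the head-to-head 11–6.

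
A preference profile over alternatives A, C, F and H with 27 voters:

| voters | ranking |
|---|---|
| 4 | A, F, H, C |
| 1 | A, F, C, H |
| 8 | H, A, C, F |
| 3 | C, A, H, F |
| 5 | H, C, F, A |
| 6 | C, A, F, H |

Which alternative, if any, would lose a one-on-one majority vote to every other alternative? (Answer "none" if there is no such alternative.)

Head-to-head results (27 voters):
A vs C: A preferred on 4+1+8 = 13 ballots; C wins 14–13.
A vs F: A wins 22–5.
A vs H: 4+1+3+6 = 14 for A, 13 for H — A by 14–13.
C vs F: C preferred on 8+3+5+6 = 22 ballots; C wins 22–5.
C–H: H 17–10.
F vs H: F preferred on 4+1+6 = 11 ballots; H wins 16–11.
F loses to every other alternative — it is the Condorcet loser.

F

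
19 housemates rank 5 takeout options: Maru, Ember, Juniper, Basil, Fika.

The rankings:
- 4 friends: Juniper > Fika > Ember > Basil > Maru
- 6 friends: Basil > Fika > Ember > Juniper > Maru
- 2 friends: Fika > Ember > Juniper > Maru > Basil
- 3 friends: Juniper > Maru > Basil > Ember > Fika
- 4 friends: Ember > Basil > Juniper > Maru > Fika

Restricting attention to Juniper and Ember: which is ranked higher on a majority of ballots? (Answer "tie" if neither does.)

Ember

Ballots ranking Juniper above Ember: 4 + 3 = 7.
Ballots ranking Ember above Juniper: 19 − 7 = 12.
Ember wins the head-to-head 12–7.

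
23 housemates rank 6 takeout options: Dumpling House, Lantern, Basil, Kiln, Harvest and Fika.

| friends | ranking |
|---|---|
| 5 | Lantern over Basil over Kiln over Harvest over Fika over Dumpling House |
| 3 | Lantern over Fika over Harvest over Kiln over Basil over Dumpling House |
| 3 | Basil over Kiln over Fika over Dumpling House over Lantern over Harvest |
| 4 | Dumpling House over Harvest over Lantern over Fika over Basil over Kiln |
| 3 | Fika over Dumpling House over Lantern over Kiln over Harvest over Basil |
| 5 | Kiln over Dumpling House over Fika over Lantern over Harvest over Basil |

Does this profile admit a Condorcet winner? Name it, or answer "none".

none

Head-to-head results (23 friends):
Dumpling House vs Lantern: 3+4+3+5 = 15 for Dumpling House, 8 for Lantern — Dumpling House by 15–8.
Dumpling House vs Basil: 4+3+5 = 12 for Dumpling House, 11 for Basil — Dumpling House by 12–11.
Dumpling House vs Kiln: Dumpling House preferred on 4+3 = 7 ballots; Kiln wins 16–7.
Dumpling House vs Harvest: 3+4+3+5 = 15 for Dumpling House, 8 for Harvest — Dumpling House by 15–8.
Dumpling House vs Fika: Dumpling House preferred on 4+5 = 9 ballots; Fika wins 14–9.
Lantern vs Basil: Lantern preferred on 5+3+4+3+5 = 20 ballots; Lantern wins 20–3.
Lantern vs Kiln: 15 to 8, Lantern.
Lantern vs Harvest: Lantern is ranked higher on 5+3+3+3+5 = 19 ballots, Harvest on 4. Lantern wins 19–4.
Lantern vs Fika: Lantern is ranked higher on 5+3+4 = 12 ballots, Fika on 11. Lantern wins 12–11.
Basil vs Kiln: 12 to 11, Basil.
Basil vs Harvest: 8 to 15, Harvest.
Basil vs Fika: 5+3 = 8 for Basil, 15 for Fika — Fika by 15–8.
Kiln vs Harvest: Kiln is ranked higher on 5+3+3+5 = 16 ballots, Harvest on 7. Kiln wins 16–7.
Kiln vs Fika: 13 to 10, Kiln.
Harvest vs Fika: 5+4 = 9 for Harvest, 14 for Fika — Fika by 14–9.
Every restaurant loses at least once (Dumpling House loses to Kiln; Lantern loses to Dumpling House; Basil loses to Dumpling House; Kiln loses to Lantern; Harvest loses to Dumpling House; Fika loses to Lantern). The majority relation contains the cycle Dumpling House > Lantern > Kiln > Dumpling House, so there is no Condorcet winner.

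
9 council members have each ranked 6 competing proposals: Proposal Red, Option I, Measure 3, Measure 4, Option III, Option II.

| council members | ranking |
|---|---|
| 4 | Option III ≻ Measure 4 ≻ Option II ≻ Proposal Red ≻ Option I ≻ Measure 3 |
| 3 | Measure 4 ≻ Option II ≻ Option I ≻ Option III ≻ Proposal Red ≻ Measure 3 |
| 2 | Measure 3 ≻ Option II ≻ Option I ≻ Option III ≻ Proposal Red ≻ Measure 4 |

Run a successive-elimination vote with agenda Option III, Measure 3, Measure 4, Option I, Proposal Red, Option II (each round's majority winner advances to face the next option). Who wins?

Round 1: Option III vs Measure 3 — 7–2, Option III advances.
Round 2: Option III vs Measure 4 — 6–3, Option III advances.
Round 3: Option III vs Option I — 4–5, Option I advances.
Round 4: Option I vs Proposal Red — 5–4, Option I advances.
Round 5: Option I vs Option II — 0–9, Option II advances.
The agenda winner is Option II.

Option II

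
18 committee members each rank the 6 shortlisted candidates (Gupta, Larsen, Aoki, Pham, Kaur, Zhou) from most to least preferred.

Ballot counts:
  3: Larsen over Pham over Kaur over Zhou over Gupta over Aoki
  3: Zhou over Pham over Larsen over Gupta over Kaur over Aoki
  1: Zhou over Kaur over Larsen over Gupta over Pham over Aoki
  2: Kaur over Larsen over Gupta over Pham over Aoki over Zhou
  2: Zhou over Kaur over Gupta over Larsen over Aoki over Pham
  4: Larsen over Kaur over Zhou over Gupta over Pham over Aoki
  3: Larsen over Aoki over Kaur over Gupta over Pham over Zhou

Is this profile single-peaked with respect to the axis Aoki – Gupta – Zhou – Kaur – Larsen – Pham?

no

Axis positions: Aoki=1, Gupta=2, Zhou=3, Kaur=4, Larsen=5, Pham=6.
Cluster 1 (peak Larsen at position 5): ranking walks positions 5-6-4-3-2-1, expanding outward from the peak — single-peaked.
Cluster 2: ranking walks positions 3-6-5-2-4-1; Pham is ranked above Kaur even though Kaur lies between Pham and the peak Zhou on the axis — preferences dip and rise again. Not single-peaked.
Cluster 3 (peak Zhou at position 3): ranking walks positions 3-4-5-2-6-1, expanding outward from the peak — single-peaked.
Cluster 4: ranking walks positions 4-5-2-6-1-3; Gupta is ranked above Zhou even though Zhou lies between Gupta and the peak Kaur on the axis — preferences dip and rise again. Not single-peaked.
Cluster 5 (peak Zhou at position 3): ranking walks positions 3-4-2-5-1-6, expanding outward from the peak — single-peaked.
Cluster 6 (peak Larsen at position 5): ranking walks positions 5-4-3-2-6-1, expanding outward from the peak — single-peaked.
Cluster 7: ranking walks positions 5-1-4-2-6-3; Aoki is ranked above Kaur even though Kaur lies between Aoki and the peak Larsen on the axis — preferences dip and rise again. Not single-peaked.
Cluster 2 violates single-peakedness, so the profile is not single-peaked on this axis.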